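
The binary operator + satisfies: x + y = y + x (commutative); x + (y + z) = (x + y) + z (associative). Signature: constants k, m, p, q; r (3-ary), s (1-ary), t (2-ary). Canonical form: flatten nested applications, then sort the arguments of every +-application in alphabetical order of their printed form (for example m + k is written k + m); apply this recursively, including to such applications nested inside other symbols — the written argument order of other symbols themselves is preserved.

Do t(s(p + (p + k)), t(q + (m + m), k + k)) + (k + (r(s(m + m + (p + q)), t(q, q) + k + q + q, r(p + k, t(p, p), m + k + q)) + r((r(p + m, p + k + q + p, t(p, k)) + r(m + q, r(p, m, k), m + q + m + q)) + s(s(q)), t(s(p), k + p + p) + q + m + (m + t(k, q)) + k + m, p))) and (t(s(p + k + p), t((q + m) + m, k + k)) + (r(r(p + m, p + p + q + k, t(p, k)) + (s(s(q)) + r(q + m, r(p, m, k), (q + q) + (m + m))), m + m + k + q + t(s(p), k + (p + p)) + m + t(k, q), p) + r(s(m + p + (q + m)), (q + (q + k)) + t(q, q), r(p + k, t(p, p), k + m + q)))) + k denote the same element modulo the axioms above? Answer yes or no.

Answer: yes — both canonical forms are k + r(r(m + p, k + p + p + q, t(p, k)) + r(m + q, r(p, m, k), m + m + q + q) + s(s(q)), k + m + m + m + q + t(k, q) + t(s(p), k + p + p), p) + r(s(m + m + p + q), k + q + q + t(q, q), r(k + p, t(p, p), k + m + q)) + t(s(k + p + p), t(m + m + q, k + k))

Derivation:
Left:  t(s(p + (p + k)), t(q + (m + m), k + k)) + (k + (r(s(m + m + (p + q)), t(q, q) + k + q + q, r(p + k, t(p, p), m + k + q)) + r((r(p + m, p + k + q + p, t(p, k)) + r(m + q, r(p, m, k), m + q + m + q)) + s(s(q)), t(s(p), k + p + p) + q + m + (m + t(k, q)) + k + m, p)))
  Merge nested applications:  t(s(p + (p + k)), t(q + (m + m), k + k)) + k + r(s(m + m + (p + q)), t(q, q) + k + q + q, r(p + k, t(p, p), m + k + q)) + r((r(p + m, p + k + q + p, t(p, k)) + r(m + q, r(p, m, k), m + q + m + q)) + s(s(q)), t(s(p), k + p + p) + q + m + (m + t(k, q)) + k + m, p)
  Inside:  t(s(p + (p + k)), t(q + (m + m), k + k))  →  t(s(k + p + p), t(m + m + q, k + k))
  Simplify inside:  r(s(m + m + (p + q)), t(q, q) + k + q + q, r(p + k, t(p, p), m + k + q))  →  r(s(m + m + p + q), k + q + q + t(q, q), r(k + p, t(p, p), k + m + q))
  Simplify inside:  r((r(p + m, p + k + q + p, t(p, k)) + r(m + q, r(p, m, k), m + q + m + q)) + s(s(q)), t(s(p), k + p + p) + q + m + (m + t(k, q)) + k + m, p)  →  r(r(m + p, k + p + p + q, t(p, k)) + r(m + q, r(p, m, k), m + m + q + q) + s(s(q)), k + m + m + m + q + t(k, q) + t(s(p), k + p + p), p)
  Sort arguments:  k + r(r(m + p, k + p + p + q, t(p, k)) + r(m + q, r(p, m, k), m + m + q + q) + s(s(q)), k + m + m + m + q + t(k, q) + t(s(p), k + p + p), p) + r(s(m + m + p + q), k + q + q + t(q, q), r(k + p, t(p, p), k + m + q)) + t(s(k + p + p), t(m + m + q, k + k))
Right:  (t(s(p + k + p), t((q + m) + m, k + k)) + (r(r(p + m, p + p + q + k, t(p, k)) + (s(s(q)) + r(q + m, r(p, m, k), (q + q) + (m + m))), m + m + k + q + t(s(p), k + (p + p)) + m + t(k, q), p) + r(s(m + p + (q + m)), (q + (q + k)) + t(q, q), r(p + k, t(p, p), k + m + q)))) + k
  Merge nested applications:  t(s(p + k + p), t((q + m) + m, k + k)) + r(r(p + m, p + p + q + k, t(p, k)) + (s(s(q)) + r(q + m, r(p, m, k), (q + q) + (m + m))), m + m + k + q + t(s(p), k + (p + p)) + m + t(k, q), p) + r(s(m + p + (q + m)), (q + (q + k)) + t(q, q), r(p + k, t(p, p), k + m + q)) + k
  Inside:  t(s(p + k + p), t((q + m) + m, k + k))  →  t(s(k + p + p), t(m + m + q, k + k))
  Inside:  r(r(p + m, p + p + q + k, t(p, k)) + (s(s(q)) + r(q + m, r(p, m, k), (q + q) + (m + m))), m + m + k + q + t(s(p), k + (p + p)) + m + t(k, q), p)  →  r(r(m + p, k + p + p + q, t(p, k)) + r(m + q, r(p, m, k), m + m + q + q) + s(s(q)), k + m + m + m + q + t(k, q) + t(s(p), k + p + p), p)
  Simplify inside:  r(s(m + p + (q + m)), (q + (q + k)) + t(q, q), r(p + k, t(p, p), k + m + q))  →  r(s(m + m + p + q), k + q + q + t(q, q), r(k + p, t(p, p), k + m + q))
  Sort arguments:  k + r(r(m + p, k + p + p + q, t(p, k)) + r(m + q, r(p, m, k), m + m + q + q) + s(s(q)), k + m + m + m + q + t(k, q) + t(s(p), k + p + p), p) + r(s(m + m + p + q), k + q + q + t(q, q), r(k + p, t(p, p), k + m + q)) + t(s(k + p + p), t(m + m + q, k + k))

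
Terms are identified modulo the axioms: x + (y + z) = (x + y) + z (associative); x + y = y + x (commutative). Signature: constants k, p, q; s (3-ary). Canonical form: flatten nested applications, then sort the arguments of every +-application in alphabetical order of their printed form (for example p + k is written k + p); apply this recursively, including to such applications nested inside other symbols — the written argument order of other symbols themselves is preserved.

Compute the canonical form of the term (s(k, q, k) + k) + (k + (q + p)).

Un-nest:  s(k, q, k) + k + k + q + p
Sort arguments:  k + k + p + q + s(k, q, k)

Answer: k + k + p + q + s(k, q, k)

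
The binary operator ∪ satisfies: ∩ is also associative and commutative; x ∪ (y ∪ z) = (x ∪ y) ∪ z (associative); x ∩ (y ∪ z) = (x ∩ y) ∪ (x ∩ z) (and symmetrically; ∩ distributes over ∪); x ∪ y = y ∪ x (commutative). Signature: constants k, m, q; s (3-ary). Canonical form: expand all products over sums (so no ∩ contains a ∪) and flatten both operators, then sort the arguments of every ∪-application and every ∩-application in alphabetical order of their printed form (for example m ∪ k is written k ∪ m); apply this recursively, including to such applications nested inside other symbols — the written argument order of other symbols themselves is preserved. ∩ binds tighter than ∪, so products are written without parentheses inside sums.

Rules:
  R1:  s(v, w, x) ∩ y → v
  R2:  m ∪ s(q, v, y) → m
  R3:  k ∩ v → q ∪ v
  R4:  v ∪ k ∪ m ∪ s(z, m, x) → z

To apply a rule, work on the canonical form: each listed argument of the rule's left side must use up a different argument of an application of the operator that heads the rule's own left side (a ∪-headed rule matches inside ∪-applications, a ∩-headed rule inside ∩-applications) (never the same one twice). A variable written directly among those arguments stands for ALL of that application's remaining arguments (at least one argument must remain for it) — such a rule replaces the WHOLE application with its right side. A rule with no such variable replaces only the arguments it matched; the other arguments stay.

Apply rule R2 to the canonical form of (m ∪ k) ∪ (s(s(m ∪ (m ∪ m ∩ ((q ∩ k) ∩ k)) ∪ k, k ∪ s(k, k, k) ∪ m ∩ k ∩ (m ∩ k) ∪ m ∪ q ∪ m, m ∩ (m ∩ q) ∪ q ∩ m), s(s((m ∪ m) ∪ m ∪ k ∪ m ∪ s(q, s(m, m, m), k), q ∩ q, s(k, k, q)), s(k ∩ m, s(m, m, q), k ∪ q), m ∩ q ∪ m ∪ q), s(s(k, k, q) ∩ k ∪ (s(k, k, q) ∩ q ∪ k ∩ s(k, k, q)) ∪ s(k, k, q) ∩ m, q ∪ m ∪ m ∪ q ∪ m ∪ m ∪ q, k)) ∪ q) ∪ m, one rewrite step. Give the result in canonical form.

Answer: k ∪ m ∪ m ∪ q ∪ s(s(k ∪ k ∩ k ∩ m ∩ q ∪ m ∪ m, k ∪ k ∩ k ∩ m ∩ m ∪ m ∪ m ∪ q ∪ s(k, k, k), m ∩ m ∩ q ∪ m ∩ q), s(s(k ∪ m ∪ m ∪ m ∪ m, q ∩ q, s(k, k, q)), s(k ∩ m, s(m, m, q), k ∪ q), m ∪ m ∩ q ∪ q), s(k ∩ s(k, k, q) ∪ k ∩ s(k, k, q) ∪ m ∩ s(k, k, q) ∪ q ∩ s(k, k, q), m ∪ m ∪ m ∪ m ∪ q ∪ q ∪ q, k))

Derivation:
Canonical form:  k ∪ m ∪ m ∪ q ∪ s(s(k ∪ k ∩ k ∩ m ∩ q ∪ m ∪ m, k ∪ k ∩ k ∩ m ∩ m ∪ m ∪ m ∪ q ∪ s(k, k, k), m ∩ m ∩ q ∪ m ∩ q), s(s(k ∪ m ∪ m ∪ m ∪ m ∪ s(q, s(m, m, m), k), q ∩ q, s(k, k, q)), s(k ∩ m, s(m, m, q), k ∪ q), m ∪ m ∩ q ∪ q), s(k ∩ s(k, k, q) ∪ k ∩ s(k, k, q) ∪ m ∩ s(k, k, q) ∪ q ∩ s(k, k, q), m ∪ m ∪ m ∪ m ∪ q ∪ q ∪ q, k))
Apply R2:  consuming m, s(q, s(m, m, m), k);  v := s(m, m, m), y := k
New term:  k ∪ m ∪ m ∪ q ∪ s(s(k ∪ k ∩ k ∩ m ∩ q ∪ m ∪ m, k ∪ k ∩ k ∩ m ∩ m ∪ m ∪ m ∪ q ∪ s(k, k, k), m ∩ m ∩ q ∪ m ∩ q), s(s(k ∪ m ∪ m ∪ m ∪ m, q ∩ q, s(k, k, q)), s(k ∩ m, s(m, m, q), k ∪ q), m ∪ m ∩ q ∪ q), s(k ∩ s(k, k, q) ∪ k ∩ s(k, k, q) ∪ m ∩ s(k, k, q) ∪ q ∩ s(k, k, q), m ∪ m ∪ m ∪ m ∪ q ∪ q ∪ q, k))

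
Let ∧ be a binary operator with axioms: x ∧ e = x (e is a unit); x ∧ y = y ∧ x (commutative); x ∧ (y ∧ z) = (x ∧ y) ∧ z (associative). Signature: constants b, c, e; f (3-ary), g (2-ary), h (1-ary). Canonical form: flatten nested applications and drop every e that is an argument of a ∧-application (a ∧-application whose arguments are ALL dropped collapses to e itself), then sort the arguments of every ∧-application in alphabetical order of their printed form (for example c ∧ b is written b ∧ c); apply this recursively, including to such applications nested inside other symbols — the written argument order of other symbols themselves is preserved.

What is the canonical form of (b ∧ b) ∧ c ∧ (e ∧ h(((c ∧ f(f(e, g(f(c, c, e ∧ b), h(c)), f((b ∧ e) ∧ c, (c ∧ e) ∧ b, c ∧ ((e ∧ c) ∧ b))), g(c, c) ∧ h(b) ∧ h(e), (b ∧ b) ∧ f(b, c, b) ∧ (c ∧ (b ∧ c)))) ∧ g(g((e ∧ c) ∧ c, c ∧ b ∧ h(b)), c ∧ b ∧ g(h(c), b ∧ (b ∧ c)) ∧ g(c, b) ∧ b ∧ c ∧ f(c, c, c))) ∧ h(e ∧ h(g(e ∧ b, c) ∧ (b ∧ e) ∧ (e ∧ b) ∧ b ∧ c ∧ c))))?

Merge nested applications:  b ∧ b ∧ c ∧ e ∧ h(((c ∧ f(f(e, g(f(c, c, e ∧ b), h(c)), f((b ∧ e) ∧ c, (c ∧ e) ∧ b, c ∧ ((e ∧ c) ∧ b))), g(c, c) ∧ h(b) ∧ h(e), (b ∧ b) ∧ f(b, c, b) ∧ (c ∧ (b ∧ c)))) ∧ g(g((e ∧ c) ∧ c, c ∧ b ∧ h(b)), c ∧ b ∧ g(h(c), b ∧ (b ∧ c)) ∧ g(c, b) ∧ b ∧ c ∧ f(c, c, c))) ∧ h(e ∧ h(g(e ∧ b, c) ∧ (b ∧ e) ∧ (e ∧ b) ∧ b ∧ c ∧ c)))
Simplify inside:  h(((c ∧ f(f(e, g(f(c, c, e ∧ b), h(c)), f((b ∧ e) ∧ c, (c ∧ e) ∧ b, c ∧ ((e ∧ c) ∧ b))), g(c, c) ∧ h(b) ∧ h(e), (b ∧ b) ∧ f(b, c, b) ∧ (c ∧ (b ∧ c)))) ∧ g(g((e ∧ c) ∧ c, c ∧ b ∧ h(b)), c ∧ b ∧ g(h(c), b ∧ (b ∧ c)) ∧ g(c, b) ∧ b ∧ c ∧ f(c, c, c))) ∧ h(e ∧ h(g(e ∧ b, c) ∧ (b ∧ e) ∧ (e ∧ b) ∧ b ∧ c ∧ c)))  →  h(c ∧ f(f(e, g(f(c, c, b), h(c)), f(b ∧ c, b ∧ c, b ∧ c ∧ c)), g(c, c) ∧ h(b) ∧ h(e), b ∧ b ∧ b ∧ c ∧ c ∧ f(b, c, b)) ∧ g(g(c ∧ c, b ∧ c ∧ h(b)), b ∧ b ∧ c ∧ c ∧ f(c, c, c) ∧ g(c, b) ∧ g(h(c), b ∧ b ∧ c)) ∧ h(h(b ∧ b ∧ b ∧ c ∧ c ∧ g(b, c))))
Drop the unit:  drop e
Sort arguments:  b ∧ b ∧ c ∧ h(c ∧ f(f(e, g(f(c, c, b), h(c)), f(b ∧ c, b ∧ c, b ∧ c ∧ c)), g(c, c) ∧ h(b) ∧ h(e), b ∧ b ∧ b ∧ c ∧ c ∧ f(b, c, b)) ∧ g(g(c ∧ c, b ∧ c ∧ h(b)), b ∧ b ∧ c ∧ c ∧ f(c, c, c) ∧ g(c, b) ∧ g(h(c), b ∧ b ∧ c)) ∧ h(h(b ∧ b ∧ b ∧ c ∧ c ∧ g(b, c))))

Answer: b ∧ b ∧ c ∧ h(c ∧ f(f(e, g(f(c, c, b), h(c)), f(b ∧ c, b ∧ c, b ∧ c ∧ c)), g(c, c) ∧ h(b) ∧ h(e), b ∧ b ∧ b ∧ c ∧ c ∧ f(b, c, b)) ∧ g(g(c ∧ c, b ∧ c ∧ h(b)), b ∧ b ∧ c ∧ c ∧ f(c, c, c) ∧ g(c, b) ∧ g(h(c), b ∧ b ∧ c)) ∧ h(h(b ∧ b ∧ b ∧ c ∧ c ∧ g(b, c))))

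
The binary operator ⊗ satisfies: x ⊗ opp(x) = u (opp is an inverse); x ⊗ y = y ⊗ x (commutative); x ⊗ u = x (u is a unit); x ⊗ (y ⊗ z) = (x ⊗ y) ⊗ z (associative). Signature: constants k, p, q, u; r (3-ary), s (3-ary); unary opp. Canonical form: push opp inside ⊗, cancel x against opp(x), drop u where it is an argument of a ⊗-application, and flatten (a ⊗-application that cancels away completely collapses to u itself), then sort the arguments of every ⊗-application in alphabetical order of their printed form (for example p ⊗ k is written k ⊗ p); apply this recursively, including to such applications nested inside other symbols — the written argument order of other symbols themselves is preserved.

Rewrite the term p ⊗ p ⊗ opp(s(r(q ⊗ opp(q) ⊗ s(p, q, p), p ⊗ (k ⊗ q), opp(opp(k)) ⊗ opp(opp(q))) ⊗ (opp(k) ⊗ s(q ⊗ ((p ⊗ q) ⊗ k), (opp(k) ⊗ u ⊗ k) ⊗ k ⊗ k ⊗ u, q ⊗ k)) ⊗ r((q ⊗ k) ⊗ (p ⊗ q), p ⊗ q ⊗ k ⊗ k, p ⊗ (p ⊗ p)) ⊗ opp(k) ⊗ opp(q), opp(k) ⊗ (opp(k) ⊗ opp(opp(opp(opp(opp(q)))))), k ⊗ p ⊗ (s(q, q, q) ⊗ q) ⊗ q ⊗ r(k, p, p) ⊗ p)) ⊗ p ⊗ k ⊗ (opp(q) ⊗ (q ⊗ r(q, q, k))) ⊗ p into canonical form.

Push opp inside:  distribute opp over ⊗ and collapse double opp
Cancel:  q cancels
Collect:  p ⊗ p ⊗ p ⊗ p ⊗ opp(s(opp(k) ⊗ opp(k) ⊗ opp(q) ⊗ r(k ⊗ p ⊗ q ⊗ q, k ⊗ k ⊗ p ⊗ q, p ⊗ p ⊗ p) ⊗ r(s(p, q, p), k ⊗ p ⊗ q, k ⊗ q) ⊗ s(k ⊗ p ⊗ q ⊗ q, k ⊗ k, k ⊗ q), opp(k) ⊗ opp(k) ⊗ opp(q), k ⊗ p ⊗ p ⊗ q ⊗ q ⊗ r(k, p, p) ⊗ s(q, q, q))) ⊗ k ⊗ r(q, q, k)
Order the arguments:  k ⊗ opp(s(opp(k) ⊗ opp(k) ⊗ opp(q) ⊗ r(k ⊗ p ⊗ q ⊗ q, k ⊗ k ⊗ p ⊗ q, p ⊗ p ⊗ p) ⊗ r(s(p, q, p), k ⊗ p ⊗ q, k ⊗ q) ⊗ s(k ⊗ p ⊗ q ⊗ q, k ⊗ k, k ⊗ q), opp(k) ⊗ opp(k) ⊗ opp(q), k ⊗ p ⊗ p ⊗ q ⊗ q ⊗ r(k, p, p) ⊗ s(q, q, q))) ⊗ p ⊗ p ⊗ p ⊗ p ⊗ r(q, q, k)

Answer: k ⊗ opp(s(opp(k) ⊗ opp(k) ⊗ opp(q) ⊗ r(k ⊗ p ⊗ q ⊗ q, k ⊗ k ⊗ p ⊗ q, p ⊗ p ⊗ p) ⊗ r(s(p, q, p), k ⊗ p ⊗ q, k ⊗ q) ⊗ s(k ⊗ p ⊗ q ⊗ q, k ⊗ k, k ⊗ q), opp(k) ⊗ opp(k) ⊗ opp(q), k ⊗ p ⊗ p ⊗ q ⊗ q ⊗ r(k, p, p) ⊗ s(q, q, q))) ⊗ p ⊗ p ⊗ p ⊗ p ⊗ r(q, q, k)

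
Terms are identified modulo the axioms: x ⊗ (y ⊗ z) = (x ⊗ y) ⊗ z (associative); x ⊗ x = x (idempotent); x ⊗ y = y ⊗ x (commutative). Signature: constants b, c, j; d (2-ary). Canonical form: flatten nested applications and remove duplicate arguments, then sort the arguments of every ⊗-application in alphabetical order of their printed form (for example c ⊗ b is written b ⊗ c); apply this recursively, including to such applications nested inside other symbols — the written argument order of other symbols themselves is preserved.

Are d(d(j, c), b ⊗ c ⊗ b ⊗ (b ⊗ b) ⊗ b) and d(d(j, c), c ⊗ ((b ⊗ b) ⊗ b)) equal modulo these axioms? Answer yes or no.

Answer: yes — both canonical forms are d(d(j, c), b ⊗ c)

Derivation:
Left:  d(d(j, c), b ⊗ c ⊗ b ⊗ (b ⊗ b) ⊗ b)
  Work inside:  b ⊗ c ⊗ b ⊗ (b ⊗ b) ⊗ b
  Merge nested applications:  b ⊗ c ⊗ b ⊗ b ⊗ b ⊗ b
  Idempotence:  drop duplicate b, b, b, b
  Order the arguments:  b ⊗ c
  Reassemble:  d(d(j, c), b ⊗ c)
Right:  d(d(j, c), c ⊗ ((b ⊗ b) ⊗ b))
  Focus inside:  c ⊗ ((b ⊗ b) ⊗ b)
  Merge nested applications:  c ⊗ b ⊗ b ⊗ b
  Idempotence:  drop duplicate b, b
  Order the arguments:  b ⊗ c
  Rebuild:  d(d(j, c), b ⊗ c)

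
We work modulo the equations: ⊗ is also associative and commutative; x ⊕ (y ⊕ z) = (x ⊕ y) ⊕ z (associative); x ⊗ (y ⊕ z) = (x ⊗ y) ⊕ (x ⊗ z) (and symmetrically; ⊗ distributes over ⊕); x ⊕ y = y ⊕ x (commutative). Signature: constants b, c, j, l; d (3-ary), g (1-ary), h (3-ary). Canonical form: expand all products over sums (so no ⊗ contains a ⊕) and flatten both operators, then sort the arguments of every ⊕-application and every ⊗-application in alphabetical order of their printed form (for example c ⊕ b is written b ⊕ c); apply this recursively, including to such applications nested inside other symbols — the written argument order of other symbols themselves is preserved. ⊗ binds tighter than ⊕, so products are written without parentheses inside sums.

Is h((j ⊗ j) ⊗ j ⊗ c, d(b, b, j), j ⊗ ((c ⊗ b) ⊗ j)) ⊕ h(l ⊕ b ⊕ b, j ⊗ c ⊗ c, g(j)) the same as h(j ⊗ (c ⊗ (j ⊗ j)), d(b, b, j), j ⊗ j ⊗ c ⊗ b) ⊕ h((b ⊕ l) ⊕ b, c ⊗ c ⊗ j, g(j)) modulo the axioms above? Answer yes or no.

Answer: yes — both canonical forms are h(b ⊕ b ⊕ l, c ⊗ c ⊗ j, g(j)) ⊕ h(c ⊗ j ⊗ j ⊗ j, d(b, b, j), b ⊗ c ⊗ j ⊗ j)

Derivation:
Left:  h((j ⊗ j) ⊗ j ⊗ c, d(b, b, j), j ⊗ ((c ⊗ b) ⊗ j)) ⊕ h(l ⊕ b ⊕ b, j ⊗ c ⊗ c, g(j))
  Un-nest:  h(c ⊗ j ⊗ j ⊗ j, d(b, b, j), b ⊗ c ⊗ j ⊗ j) ⊕ h(b ⊕ b ⊕ l, c ⊗ c ⊗ j, g(j))
  Sort:  h(b ⊕ b ⊕ l, c ⊗ c ⊗ j, g(j)) ⊕ h(c ⊗ j ⊗ j ⊗ j, d(b, b, j), b ⊗ c ⊗ j ⊗ j)
Right:  h(j ⊗ (c ⊗ (j ⊗ j)), d(b, b, j), j ⊗ j ⊗ c ⊗ b) ⊕ h((b ⊕ l) ⊕ b, c ⊗ c ⊗ j, g(j))
  Flatten:  h(c ⊗ j ⊗ j ⊗ j, d(b, b, j), b ⊗ c ⊗ j ⊗ j) ⊕ h(b ⊕ b ⊕ l, c ⊗ c ⊗ j, g(j))
  Sort arguments:  h(b ⊕ b ⊕ l, c ⊗ c ⊗ j, g(j)) ⊕ h(c ⊗ j ⊗ j ⊗ j, d(b, b, j), b ⊗ c ⊗ j ⊗ j)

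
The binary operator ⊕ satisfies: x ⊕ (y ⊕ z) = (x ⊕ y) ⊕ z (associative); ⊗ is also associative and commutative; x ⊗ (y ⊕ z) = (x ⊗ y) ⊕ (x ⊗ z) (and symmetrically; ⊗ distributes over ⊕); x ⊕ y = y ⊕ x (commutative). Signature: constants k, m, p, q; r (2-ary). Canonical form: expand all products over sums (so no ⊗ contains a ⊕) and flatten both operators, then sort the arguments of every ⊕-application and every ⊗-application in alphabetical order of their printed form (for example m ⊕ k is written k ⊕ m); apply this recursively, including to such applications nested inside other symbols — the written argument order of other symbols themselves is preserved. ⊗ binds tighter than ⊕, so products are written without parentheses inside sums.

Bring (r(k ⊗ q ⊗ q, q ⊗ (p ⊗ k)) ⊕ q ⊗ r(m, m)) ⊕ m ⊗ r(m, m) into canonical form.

Un-nest:  r(k ⊗ q ⊗ q, k ⊗ p ⊗ q) ⊕ q ⊗ r(m, m) ⊕ m ⊗ r(m, m)
Sort:  m ⊗ r(m, m) ⊕ q ⊗ r(m, m) ⊕ r(k ⊗ q ⊗ q, k ⊗ p ⊗ q)

Answer: m ⊗ r(m, m) ⊕ q ⊗ r(m, m) ⊕ r(k ⊗ q ⊗ q, k ⊗ p ⊗ q)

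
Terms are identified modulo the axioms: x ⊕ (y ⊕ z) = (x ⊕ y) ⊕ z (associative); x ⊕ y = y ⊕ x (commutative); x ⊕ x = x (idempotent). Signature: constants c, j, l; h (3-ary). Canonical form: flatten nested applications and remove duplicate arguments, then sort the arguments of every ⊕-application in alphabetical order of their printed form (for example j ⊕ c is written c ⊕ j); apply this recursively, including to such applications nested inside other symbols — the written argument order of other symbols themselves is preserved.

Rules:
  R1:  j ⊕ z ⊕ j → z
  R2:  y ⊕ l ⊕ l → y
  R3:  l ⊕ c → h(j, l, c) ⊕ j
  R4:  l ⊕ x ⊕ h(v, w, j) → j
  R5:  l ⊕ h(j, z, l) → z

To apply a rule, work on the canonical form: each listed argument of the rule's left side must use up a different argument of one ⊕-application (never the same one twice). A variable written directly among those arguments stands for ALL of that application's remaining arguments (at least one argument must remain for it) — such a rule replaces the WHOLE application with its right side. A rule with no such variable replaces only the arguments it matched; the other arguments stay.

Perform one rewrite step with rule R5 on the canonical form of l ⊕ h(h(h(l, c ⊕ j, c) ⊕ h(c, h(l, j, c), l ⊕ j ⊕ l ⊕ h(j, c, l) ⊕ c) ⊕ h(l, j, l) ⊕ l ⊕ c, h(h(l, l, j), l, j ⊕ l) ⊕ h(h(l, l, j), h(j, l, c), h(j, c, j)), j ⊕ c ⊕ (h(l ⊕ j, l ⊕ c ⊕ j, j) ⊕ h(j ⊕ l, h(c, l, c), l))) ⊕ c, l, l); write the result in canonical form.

Answer: h(c ⊕ h(c ⊕ h(c, h(l, j, c), c ⊕ j) ⊕ h(l, c ⊕ j, c) ⊕ h(l, j, l) ⊕ l, h(h(l, l, j), h(j, l, c), h(j, c, j)) ⊕ h(h(l, l, j), l, j ⊕ l), c ⊕ h(j ⊕ l, c ⊕ j ⊕ l, j) ⊕ h(j ⊕ l, h(c, l, c), l) ⊕ j), l, l) ⊕ l

Derivation:
Canonical form:  h(c ⊕ h(c ⊕ h(c, h(l, j, c), c ⊕ h(j, c, l) ⊕ j ⊕ l) ⊕ h(l, c ⊕ j, c) ⊕ h(l, j, l) ⊕ l, h(h(l, l, j), h(j, l, c), h(j, c, j)) ⊕ h(h(l, l, j), l, j ⊕ l), c ⊕ h(j ⊕ l, c ⊕ j ⊕ l, j) ⊕ h(j ⊕ l, h(c, l, c), l) ⊕ j), l, l) ⊕ l
Apply R5:  consuming h(j, c, l), l;  z := c
New term:  h(c ⊕ h(c ⊕ h(c, h(l, j, c), c ⊕ j) ⊕ h(l, c ⊕ j, c) ⊕ h(l, j, l) ⊕ l, h(h(l, l, j), h(j, l, c), h(j, c, j)) ⊕ h(h(l, l, j), l, j ⊕ l), c ⊕ h(j ⊕ l, c ⊕ j ⊕ l, j) ⊕ h(j ⊕ l, h(c, l, c), l) ⊕ j), l, l) ⊕ l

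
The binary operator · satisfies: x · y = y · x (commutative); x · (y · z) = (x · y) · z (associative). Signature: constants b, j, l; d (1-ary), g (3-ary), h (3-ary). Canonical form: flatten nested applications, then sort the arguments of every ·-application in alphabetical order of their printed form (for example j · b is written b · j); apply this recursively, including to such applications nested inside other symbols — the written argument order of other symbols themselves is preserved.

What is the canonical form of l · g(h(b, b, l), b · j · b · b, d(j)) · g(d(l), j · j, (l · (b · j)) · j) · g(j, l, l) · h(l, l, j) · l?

Inside:  g(h(b, b, l), b · j · b · b, d(j))  →  g(h(b, b, l), b · b · b · j, d(j))
Inside:  g(d(l), j · j, (l · (b · j)) · j)  →  g(d(l), j · j, b · j · j · l)
Sort arguments:  g(d(l), j · j, b · j · j · l) · g(h(b, b, l), b · b · b · j, d(j)) · g(j, l, l) · h(l, l, j) · l · l

Answer: g(d(l), j · j, b · j · j · l) · g(h(b, b, l), b · b · b · j, d(j)) · g(j, l, l) · h(l, l, j) · l · l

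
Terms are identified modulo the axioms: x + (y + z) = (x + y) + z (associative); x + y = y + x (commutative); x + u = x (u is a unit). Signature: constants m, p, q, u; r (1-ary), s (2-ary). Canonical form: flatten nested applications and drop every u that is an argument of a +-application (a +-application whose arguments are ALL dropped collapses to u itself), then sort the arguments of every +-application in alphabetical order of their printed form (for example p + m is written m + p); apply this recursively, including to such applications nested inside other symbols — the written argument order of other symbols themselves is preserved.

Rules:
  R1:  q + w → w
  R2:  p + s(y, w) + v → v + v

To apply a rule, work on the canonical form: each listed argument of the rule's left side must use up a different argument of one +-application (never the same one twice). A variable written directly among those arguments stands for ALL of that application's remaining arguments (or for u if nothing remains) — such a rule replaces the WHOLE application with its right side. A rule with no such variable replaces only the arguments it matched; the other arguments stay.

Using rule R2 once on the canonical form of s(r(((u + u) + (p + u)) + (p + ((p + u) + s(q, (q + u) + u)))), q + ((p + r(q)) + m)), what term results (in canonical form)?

Canonical form:  s(r(p + p + p + s(q, q)), m + p + q + r(q))
R2 matches:  uses p, s(q, q);  v := p + p, w := q, y := q
The extension variable absorbs all remaining arguments, so the whole application is rewritten.
Result:  s(r(p + p + p + p), m + p + q + r(q))

Answer: s(r(p + p + p + p), m + p + q + r(q))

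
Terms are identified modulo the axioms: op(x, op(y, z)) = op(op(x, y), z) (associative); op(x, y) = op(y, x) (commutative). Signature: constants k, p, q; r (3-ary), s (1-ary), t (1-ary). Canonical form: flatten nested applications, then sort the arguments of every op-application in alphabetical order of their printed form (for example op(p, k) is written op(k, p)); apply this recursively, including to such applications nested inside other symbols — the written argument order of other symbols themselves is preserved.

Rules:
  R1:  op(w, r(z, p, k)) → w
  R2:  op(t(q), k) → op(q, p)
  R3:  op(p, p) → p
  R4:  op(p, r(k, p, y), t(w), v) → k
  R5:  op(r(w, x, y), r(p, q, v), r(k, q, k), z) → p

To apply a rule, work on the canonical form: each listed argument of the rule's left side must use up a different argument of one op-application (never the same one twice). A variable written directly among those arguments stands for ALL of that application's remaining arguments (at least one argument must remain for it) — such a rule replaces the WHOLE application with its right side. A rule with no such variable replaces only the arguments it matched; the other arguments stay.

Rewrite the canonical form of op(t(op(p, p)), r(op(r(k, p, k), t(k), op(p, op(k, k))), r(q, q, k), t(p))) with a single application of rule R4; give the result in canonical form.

Canonical form:  op(r(op(k, k, p, r(k, p, k), t(k)), r(q, q, k), t(p)), t(op(p, p)))
R4 matches:  uses p, r(k, p, k), t(k);  v := op(k, k), w := k, y := k
Every leftover argument binds to the variable; the entire application is replaced.
Result:  op(r(k, r(q, q, k), t(p)), t(op(p, p)))

Answer: op(r(k, r(q, q, k), t(p)), t(op(p, p)))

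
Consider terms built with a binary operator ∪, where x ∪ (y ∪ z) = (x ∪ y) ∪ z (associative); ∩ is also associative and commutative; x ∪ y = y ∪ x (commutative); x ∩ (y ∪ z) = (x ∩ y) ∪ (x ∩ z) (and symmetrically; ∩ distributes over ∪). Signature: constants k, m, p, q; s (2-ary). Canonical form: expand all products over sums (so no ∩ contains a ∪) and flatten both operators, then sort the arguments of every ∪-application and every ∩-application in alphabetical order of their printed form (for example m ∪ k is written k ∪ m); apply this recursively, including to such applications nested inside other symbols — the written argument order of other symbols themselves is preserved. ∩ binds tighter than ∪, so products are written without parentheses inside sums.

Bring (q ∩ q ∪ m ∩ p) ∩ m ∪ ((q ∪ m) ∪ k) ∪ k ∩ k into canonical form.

Answer: k ∪ k ∩ k ∪ m ∪ m ∩ m ∩ p ∪ m ∩ q ∩ q ∪ q

Derivation:
Distribute:  m ∩ q ∩ q ∪ m ∩ m ∩ p ∪ q ∪ m ∪ k ∪ k ∩ k
Order the arguments:  k ∪ k ∩ k ∪ m ∪ m ∩ m ∩ p ∪ m ∩ q ∩ q ∪ q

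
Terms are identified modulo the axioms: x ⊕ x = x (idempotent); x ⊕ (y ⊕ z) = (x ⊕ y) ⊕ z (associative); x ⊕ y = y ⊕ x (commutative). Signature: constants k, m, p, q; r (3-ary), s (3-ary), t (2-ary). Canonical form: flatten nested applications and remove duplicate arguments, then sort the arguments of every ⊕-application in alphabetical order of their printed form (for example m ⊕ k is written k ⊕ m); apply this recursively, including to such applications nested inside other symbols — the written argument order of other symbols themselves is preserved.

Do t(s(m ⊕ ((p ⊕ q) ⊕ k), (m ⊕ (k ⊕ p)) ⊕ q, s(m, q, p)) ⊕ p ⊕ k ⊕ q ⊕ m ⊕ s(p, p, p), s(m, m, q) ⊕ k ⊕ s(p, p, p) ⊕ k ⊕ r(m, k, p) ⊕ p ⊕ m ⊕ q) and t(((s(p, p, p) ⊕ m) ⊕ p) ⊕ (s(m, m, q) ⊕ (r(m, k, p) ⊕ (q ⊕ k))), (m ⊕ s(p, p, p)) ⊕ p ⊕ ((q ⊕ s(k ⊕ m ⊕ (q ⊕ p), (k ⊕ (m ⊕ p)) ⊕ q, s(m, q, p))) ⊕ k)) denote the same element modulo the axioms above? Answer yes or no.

Left:  t(s(m ⊕ ((p ⊕ q) ⊕ k), (m ⊕ (k ⊕ p)) ⊕ q, s(m, q, p)) ⊕ p ⊕ k ⊕ q ⊕ m ⊕ s(p, p, p), s(m, m, q) ⊕ k ⊕ s(p, p, p) ⊕ k ⊕ r(m, k, p) ⊕ p ⊕ m ⊕ q)
  Descend into:  s(m ⊕ ((p ⊕ q) ⊕ k), (m ⊕ (k ⊕ p)) ⊕ q, s(m, q, p)) ⊕ p ⊕ k ⊕ q ⊕ m ⊕ s(p, p, p)
  Inside:  s(m ⊕ ((p ⊕ q) ⊕ k), (m ⊕ (k ⊕ p)) ⊕ q, s(m, q, p))  →  s(k ⊕ m ⊕ p ⊕ q, k ⊕ m ⊕ p ⊕ q, s(m, q, p))
  Sort:  k ⊕ m ⊕ p ⊕ q ⊕ s(k ⊕ m ⊕ p ⊕ q, k ⊕ m ⊕ p ⊕ q, s(m, q, p)) ⊕ s(p, p, p)
  Put back:  t(k ⊕ m ⊕ p ⊕ q ⊕ s(k ⊕ m ⊕ p ⊕ q, k ⊕ m ⊕ p ⊕ q, s(m, q, p)) ⊕ s(p, p, p), k ⊕ m ⊕ p ⊕ q ⊕ r(m, k, p) ⊕ s(m, m, q) ⊕ s(p, p, p))
Right:  t(((s(p, p, p) ⊕ m) ⊕ p) ⊕ (s(m, m, q) ⊕ (r(m, k, p) ⊕ (q ⊕ k))), (m ⊕ s(p, p, p)) ⊕ p ⊕ ((q ⊕ s(k ⊕ m ⊕ (q ⊕ p), (k ⊕ (m ⊕ p)) ⊕ q, s(m, q, p))) ⊕ k))
  Descend into:  (m ⊕ s(p, p, p)) ⊕ p ⊕ ((q ⊕ s(k ⊕ m ⊕ (q ⊕ p), (k ⊕ (m ⊕ p)) ⊕ q, s(m, q, p))) ⊕ k)
  Un-nest:  m ⊕ s(p, p, p) ⊕ p ⊕ q ⊕ s(k ⊕ m ⊕ (q ⊕ p), (k ⊕ (m ⊕ p)) ⊕ q, s(m, q, p)) ⊕ k
  Inside:  s(k ⊕ m ⊕ (q ⊕ p), (k ⊕ (m ⊕ p)) ⊕ q, s(m, q, p))  →  s(k ⊕ m ⊕ p ⊕ q, k ⊕ m ⊕ p ⊕ q, s(m, q, p))
  Sort:  k ⊕ m ⊕ p ⊕ q ⊕ s(k ⊕ m ⊕ p ⊕ q, k ⊕ m ⊕ p ⊕ q, s(m, q, p)) ⊕ s(p, p, p)
  Reassemble:  t(k ⊕ m ⊕ p ⊕ q ⊕ r(m, k, p) ⊕ s(m, m, q) ⊕ s(p, p, p), k ⊕ m ⊕ p ⊕ q ⊕ s(k ⊕ m ⊕ p ⊕ q, k ⊕ m ⊕ p ⊕ q, s(m, q, p)) ⊕ s(p, p, p))

Answer: no — t(k ⊕ m ⊕ p ⊕ q ⊕ s(k ⊕ m ⊕ p ⊕ q, k ⊕ m ⊕ p ⊕ q, s(m, q, p)) ⊕ s(p, p, p), k ⊕ m ⊕ p ⊕ q ⊕ r(m, k, p) ⊕ s(m, m, q) ⊕ s(p, p, p)) vs t(k ⊕ m ⊕ p ⊕ q ⊕ r(m, k, p) ⊕ s(m, m, q) ⊕ s(p, p, p), k ⊕ m ⊕ p ⊕ q ⊕ s(k ⊕ m ⊕ p ⊕ q, k ⊕ m ⊕ p ⊕ q, s(m, q, p)) ⊕ s(p, p, p))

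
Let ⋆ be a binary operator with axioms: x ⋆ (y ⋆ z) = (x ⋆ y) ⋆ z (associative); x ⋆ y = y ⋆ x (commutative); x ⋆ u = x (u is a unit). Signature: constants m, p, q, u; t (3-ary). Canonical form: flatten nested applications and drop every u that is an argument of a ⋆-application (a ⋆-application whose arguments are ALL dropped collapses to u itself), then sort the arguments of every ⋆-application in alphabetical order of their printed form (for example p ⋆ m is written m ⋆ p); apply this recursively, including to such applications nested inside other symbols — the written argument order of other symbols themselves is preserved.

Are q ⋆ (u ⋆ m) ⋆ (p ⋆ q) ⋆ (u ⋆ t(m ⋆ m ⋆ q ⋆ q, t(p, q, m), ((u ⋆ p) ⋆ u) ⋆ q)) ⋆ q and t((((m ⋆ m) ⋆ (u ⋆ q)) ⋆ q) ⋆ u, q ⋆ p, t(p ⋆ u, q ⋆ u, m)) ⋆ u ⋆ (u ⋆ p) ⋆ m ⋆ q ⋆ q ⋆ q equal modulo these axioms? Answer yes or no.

Left:  q ⋆ (u ⋆ m) ⋆ (p ⋆ q) ⋆ (u ⋆ t(m ⋆ m ⋆ q ⋆ q, t(p, q, m), ((u ⋆ p) ⋆ u) ⋆ q)) ⋆ q
  Merge nested applications:  q ⋆ u ⋆ m ⋆ p ⋆ q ⋆ u ⋆ t(m ⋆ m ⋆ q ⋆ q, t(p, q, m), ((u ⋆ p) ⋆ u) ⋆ q) ⋆ q
  Simplify inside:  t(m ⋆ m ⋆ q ⋆ q, t(p, q, m), ((u ⋆ p) ⋆ u) ⋆ q)  →  t(m ⋆ m ⋆ q ⋆ q, t(p, q, m), p ⋆ q)
  Drop the unit:  drop u (×2)
  Sort arguments:  m ⋆ p ⋆ q ⋆ q ⋆ q ⋆ t(m ⋆ m ⋆ q ⋆ q, t(p, q, m), p ⋆ q)
Right:  t((((m ⋆ m) ⋆ (u ⋆ q)) ⋆ q) ⋆ u, q ⋆ p, t(p ⋆ u, q ⋆ u, m)) ⋆ u ⋆ (u ⋆ p) ⋆ m ⋆ q ⋆ q ⋆ q
  Merge nested applications:  t((((m ⋆ m) ⋆ (u ⋆ q)) ⋆ q) ⋆ u, q ⋆ p, t(p ⋆ u, q ⋆ u, m)) ⋆ u ⋆ u ⋆ p ⋆ m ⋆ q ⋆ q ⋆ q
  Canonicalize subterm:  t((((m ⋆ m) ⋆ (u ⋆ q)) ⋆ q) ⋆ u, q ⋆ p, t(p ⋆ u, q ⋆ u, m))  →  t(m ⋆ m ⋆ q ⋆ q, p ⋆ q, t(p, q, m))
  Units out:  drop u (×2)
  Sort:  m ⋆ p ⋆ q ⋆ q ⋆ q ⋆ t(m ⋆ m ⋆ q ⋆ q, p ⋆ q, t(p, q, m))

Answer: no — m ⋆ p ⋆ q ⋆ q ⋆ q ⋆ t(m ⋆ m ⋆ q ⋆ q, t(p, q, m), p ⋆ q) vs m ⋆ p ⋆ q ⋆ q ⋆ q ⋆ t(m ⋆ m ⋆ q ⋆ q, p ⋆ q, t(p, q, m))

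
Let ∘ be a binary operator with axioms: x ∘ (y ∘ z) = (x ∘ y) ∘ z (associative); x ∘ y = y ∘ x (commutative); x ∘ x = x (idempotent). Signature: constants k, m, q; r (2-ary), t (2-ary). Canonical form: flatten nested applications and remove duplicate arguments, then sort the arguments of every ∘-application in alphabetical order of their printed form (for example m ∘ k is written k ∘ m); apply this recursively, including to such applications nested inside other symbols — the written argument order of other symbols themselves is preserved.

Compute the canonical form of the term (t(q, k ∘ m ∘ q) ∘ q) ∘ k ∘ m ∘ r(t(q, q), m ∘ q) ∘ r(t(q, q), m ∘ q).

Answer: k ∘ m ∘ q ∘ r(t(q, q), m ∘ q) ∘ t(q, k ∘ m ∘ q)

Derivation:
Flatten:  t(q, k ∘ m ∘ q) ∘ q ∘ k ∘ m ∘ r(t(q, q), m ∘ q) ∘ r(t(q, q), m ∘ q)
Idempotence:  drop duplicate r(t(q, q), m ∘ q)
Sort:  k ∘ m ∘ q ∘ r(t(q, q), m ∘ q) ∘ t(q, k ∘ m ∘ q)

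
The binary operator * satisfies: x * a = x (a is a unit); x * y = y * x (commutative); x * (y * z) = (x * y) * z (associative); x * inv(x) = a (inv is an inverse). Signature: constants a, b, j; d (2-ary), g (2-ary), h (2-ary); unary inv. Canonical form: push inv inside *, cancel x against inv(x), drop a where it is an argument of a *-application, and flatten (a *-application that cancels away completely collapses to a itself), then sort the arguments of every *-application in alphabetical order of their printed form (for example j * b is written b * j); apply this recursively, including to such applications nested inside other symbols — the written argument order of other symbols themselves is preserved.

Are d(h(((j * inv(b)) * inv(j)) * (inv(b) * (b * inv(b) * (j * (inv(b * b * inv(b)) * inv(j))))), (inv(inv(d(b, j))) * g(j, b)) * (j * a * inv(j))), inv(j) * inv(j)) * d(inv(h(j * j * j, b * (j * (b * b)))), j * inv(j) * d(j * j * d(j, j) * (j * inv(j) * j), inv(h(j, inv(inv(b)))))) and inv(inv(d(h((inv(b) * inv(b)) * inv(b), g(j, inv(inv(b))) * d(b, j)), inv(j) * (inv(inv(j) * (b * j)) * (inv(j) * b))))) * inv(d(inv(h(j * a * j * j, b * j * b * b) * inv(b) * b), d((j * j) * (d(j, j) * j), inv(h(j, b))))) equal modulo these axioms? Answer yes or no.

Answer: no — d(h(inv(b) * inv(b) * inv(b), d(b, j) * g(j, b)), inv(j) * inv(j)) * d(inv(h(j * j * j, b * b * b * j)), d(d(j, j) * j * j * j, inv(h(j, b)))) vs d(h(inv(b) * inv(b) * inv(b), d(b, j) * g(j, b)), inv(j) * inv(j)) * inv(d(inv(h(j * j * j, b * b * b * j)), d(d(j, j) * j * j * j, inv(h(j, b)))))

Derivation:
Left:  d(h(((j * inv(b)) * inv(j)) * (inv(b) * (b * inv(b) * (j * (inv(b * b * inv(b)) * inv(j))))), (inv(inv(d(b, j))) * g(j, b)) * (j * a * inv(j))), inv(j) * inv(j)) * d(inv(h(j * j * j, b * (j * (b * b)))), j * inv(j) * d(j * j * d(j, j) * (j * inv(j) * j), inv(h(j, inv(inv(b))))))
  Push inv inside:  distribute inv over * and collapse double inv
  Combine occurrences:  d(h(inv(b) * inv(b) * inv(b), d(b, j) * g(j, b)), inv(j) * inv(j)) * d(inv(h(j * j * j, b * b * b * j)), d(d(j, j) * j * j * j, inv(h(j, b))))
Right:  inv(inv(d(h((inv(b) * inv(b)) * inv(b), g(j, inv(inv(b))) * d(b, j)), inv(j) * (inv(inv(j) * (b * j)) * (inv(j) * b))))) * inv(d(inv(h(j * a * j * j, b * j * b * b) * inv(b) * b), d((j * j) * (d(j, j) * j), inv(h(j, b)))))
  Push inv inside:  distribute inv over * and collapse double inv
  Combine occurrences:  d(h(inv(b) * inv(b) * inv(b), d(b, j) * g(j, b)), inv(j) * inv(j)) * inv(d(inv(h(j * j * j, b * b * b * j)), d(d(j, j) * j * j * j, inv(h(j, b)))))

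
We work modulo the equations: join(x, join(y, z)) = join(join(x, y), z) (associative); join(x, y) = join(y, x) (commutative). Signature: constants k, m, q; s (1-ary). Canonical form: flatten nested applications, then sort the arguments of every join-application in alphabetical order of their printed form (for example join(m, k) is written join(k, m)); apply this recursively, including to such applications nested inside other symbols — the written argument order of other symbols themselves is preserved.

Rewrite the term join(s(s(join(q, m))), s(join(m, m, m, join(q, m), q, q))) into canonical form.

Inside:  s(s(join(q, m)))  →  s(s(join(m, q)))
Inside:  s(join(m, m, m, join(q, m), q, q))  →  s(join(m, m, m, m, q, q, q))
Sort:  join(s(join(m, m, m, m, q, q, q)), s(s(join(m, q))))

Answer: join(s(join(m, m, m, m, q, q, q)), s(s(join(m, q))))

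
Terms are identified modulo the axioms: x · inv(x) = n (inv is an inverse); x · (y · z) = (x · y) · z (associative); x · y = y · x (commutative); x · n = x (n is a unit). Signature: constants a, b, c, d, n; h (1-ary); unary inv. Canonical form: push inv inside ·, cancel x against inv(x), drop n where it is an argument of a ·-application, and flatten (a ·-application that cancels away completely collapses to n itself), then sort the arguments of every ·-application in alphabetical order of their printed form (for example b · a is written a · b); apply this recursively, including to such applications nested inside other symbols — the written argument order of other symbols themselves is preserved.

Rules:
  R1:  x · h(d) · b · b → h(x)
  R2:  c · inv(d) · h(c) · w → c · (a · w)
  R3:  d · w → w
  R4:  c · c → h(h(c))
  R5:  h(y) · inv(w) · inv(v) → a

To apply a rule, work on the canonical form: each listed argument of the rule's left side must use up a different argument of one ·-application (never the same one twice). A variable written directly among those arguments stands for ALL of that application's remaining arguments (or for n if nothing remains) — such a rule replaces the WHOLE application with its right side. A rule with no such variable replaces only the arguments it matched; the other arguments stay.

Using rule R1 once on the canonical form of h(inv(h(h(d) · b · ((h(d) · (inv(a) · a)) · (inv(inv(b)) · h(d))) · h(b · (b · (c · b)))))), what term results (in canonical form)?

Answer: h(inv(h(h(h(b · b · b · c) · h(d) · h(d)))))

Derivation:
Canonical form:  h(inv(h(b · b · h(b · b · b · c) · h(d) · h(d) · h(d))))
Match R1:  consume b, b, h(d);  x := h(b · b · b · c) · h(d) · h(d)
The variable takes the whole remainder — replace the entire application.
New term:  h(inv(h(h(h(b · b · b · c) · h(d) · h(d)))))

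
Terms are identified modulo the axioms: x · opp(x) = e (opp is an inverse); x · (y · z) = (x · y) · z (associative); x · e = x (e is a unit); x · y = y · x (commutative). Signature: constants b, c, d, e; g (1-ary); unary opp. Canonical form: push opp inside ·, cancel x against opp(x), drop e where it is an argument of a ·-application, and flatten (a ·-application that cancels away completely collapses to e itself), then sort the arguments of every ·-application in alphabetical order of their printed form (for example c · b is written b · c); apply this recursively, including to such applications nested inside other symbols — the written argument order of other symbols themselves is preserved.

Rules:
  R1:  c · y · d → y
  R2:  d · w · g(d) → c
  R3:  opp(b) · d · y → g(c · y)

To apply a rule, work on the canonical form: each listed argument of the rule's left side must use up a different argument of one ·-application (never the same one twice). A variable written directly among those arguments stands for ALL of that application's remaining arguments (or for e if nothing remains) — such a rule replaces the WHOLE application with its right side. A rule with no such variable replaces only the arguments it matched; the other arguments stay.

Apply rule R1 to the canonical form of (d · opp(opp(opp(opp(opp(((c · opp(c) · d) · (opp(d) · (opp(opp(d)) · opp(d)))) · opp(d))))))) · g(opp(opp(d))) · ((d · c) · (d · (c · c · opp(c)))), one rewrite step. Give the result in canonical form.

Canonical form:  c · c · d · d · d · d · g(d)
R1 matches:  uses c, d;  y := c · d · d · d · g(d)
The variable takes the whole remainder — replace the entire application.
Result:  c · d · d · d · g(d)

Answer: c · d · d · d · g(d)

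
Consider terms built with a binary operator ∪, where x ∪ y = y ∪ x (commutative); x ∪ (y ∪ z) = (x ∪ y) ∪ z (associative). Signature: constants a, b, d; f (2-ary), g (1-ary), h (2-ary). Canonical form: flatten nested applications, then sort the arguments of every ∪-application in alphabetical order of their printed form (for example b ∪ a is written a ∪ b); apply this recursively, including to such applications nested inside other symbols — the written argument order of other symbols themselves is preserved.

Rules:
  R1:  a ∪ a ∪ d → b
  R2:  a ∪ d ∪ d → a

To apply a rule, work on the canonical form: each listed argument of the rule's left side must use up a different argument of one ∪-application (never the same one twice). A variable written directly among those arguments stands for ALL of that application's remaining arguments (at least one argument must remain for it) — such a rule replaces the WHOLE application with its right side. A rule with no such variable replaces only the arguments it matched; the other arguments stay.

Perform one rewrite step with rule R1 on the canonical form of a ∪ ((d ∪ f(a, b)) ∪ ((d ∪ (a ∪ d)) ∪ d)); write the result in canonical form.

Canonical form:  a ∪ a ∪ d ∪ d ∪ d ∪ d ∪ f(a, b)
Match R1:  consume a, a, d
Result:  b ∪ d ∪ d ∪ d ∪ f(a, b)

Answer: b ∪ d ∪ d ∪ d ∪ f(a, b)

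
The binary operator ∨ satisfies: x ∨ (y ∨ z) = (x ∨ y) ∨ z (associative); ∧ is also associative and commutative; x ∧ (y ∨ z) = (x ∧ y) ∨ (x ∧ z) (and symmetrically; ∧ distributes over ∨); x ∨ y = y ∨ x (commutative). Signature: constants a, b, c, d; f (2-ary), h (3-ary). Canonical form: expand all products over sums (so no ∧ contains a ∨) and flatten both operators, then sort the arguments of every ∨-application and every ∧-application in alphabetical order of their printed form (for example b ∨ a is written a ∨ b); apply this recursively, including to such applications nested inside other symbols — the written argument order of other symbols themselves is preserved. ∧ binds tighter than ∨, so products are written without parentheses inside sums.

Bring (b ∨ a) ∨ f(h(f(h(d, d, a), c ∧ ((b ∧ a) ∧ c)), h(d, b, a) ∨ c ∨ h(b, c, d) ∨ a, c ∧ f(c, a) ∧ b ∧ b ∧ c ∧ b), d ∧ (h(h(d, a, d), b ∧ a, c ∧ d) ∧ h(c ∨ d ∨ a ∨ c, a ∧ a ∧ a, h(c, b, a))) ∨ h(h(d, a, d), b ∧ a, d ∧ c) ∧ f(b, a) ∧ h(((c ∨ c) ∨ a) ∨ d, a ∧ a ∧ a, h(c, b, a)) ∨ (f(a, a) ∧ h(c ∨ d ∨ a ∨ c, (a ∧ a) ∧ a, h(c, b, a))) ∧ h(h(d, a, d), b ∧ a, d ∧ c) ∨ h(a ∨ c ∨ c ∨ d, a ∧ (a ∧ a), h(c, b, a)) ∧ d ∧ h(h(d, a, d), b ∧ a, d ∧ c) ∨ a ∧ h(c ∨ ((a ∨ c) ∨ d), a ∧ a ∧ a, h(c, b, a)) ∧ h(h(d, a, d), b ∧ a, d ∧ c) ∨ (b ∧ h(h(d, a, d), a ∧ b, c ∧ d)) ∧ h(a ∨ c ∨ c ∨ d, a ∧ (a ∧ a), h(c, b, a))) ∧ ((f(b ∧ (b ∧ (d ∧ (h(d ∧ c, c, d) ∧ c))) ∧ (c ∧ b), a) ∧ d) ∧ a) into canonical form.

Flatten:  b ∨ a ∨ a ∧ d ∧ f(b ∧ b ∧ b ∧ c ∧ c ∧ d ∧ h(c ∧ d, c, d), a) ∧ f(h(f(h(d, d, a), a ∧ b ∧ c ∧ c), a ∨ c ∨ h(b, c, d) ∨ h(d, b, a), b ∧ b ∧ b ∧ c ∧ c ∧ f(c, a)), a ∧ h(a ∨ c ∨ c ∨ d, a ∧ a ∧ a, h(c, b, a)) ∧ h(h(d, a, d), a ∧ b, c ∧ d) ∨ b ∧ h(a ∨ c ∨ c ∨ d, a ∧ a ∧ a, h(c, b, a)) ∧ h(h(d, a, d), a ∧ b, c ∧ d) ∨ d ∧ h(a ∨ c ∨ c ∨ d, a ∧ a ∧ a, h(c, b, a)) ∧ h(h(d, a, d), a ∧ b, c ∧ d) ∨ d ∧ h(a ∨ c ∨ c ∨ d, a ∧ a ∧ a, h(c, b, a)) ∧ h(h(d, a, d), a ∧ b, c ∧ d) ∨ f(a, a) ∧ h(a ∨ c ∨ c ∨ d, a ∧ a ∧ a, h(c, b, a)) ∧ h(h(d, a, d), a ∧ b, c ∧ d) ∨ f(b, a) ∧ h(a ∨ c ∨ c ∨ d, a ∧ a ∧ a, h(c, b, a)) ∧ h(h(d, a, d), a ∧ b, c ∧ d))
Order the arguments:  a ∨ a ∧ d ∧ f(b ∧ b ∧ b ∧ c ∧ c ∧ d ∧ h(c ∧ d, c, d), a) ∧ f(h(f(h(d, d, a), a ∧ b ∧ c ∧ c), a ∨ c ∨ h(b, c, d) ∨ h(d, b, a), b ∧ b ∧ b ∧ c ∧ c ∧ f(c, a)), a ∧ h(a ∨ c ∨ c ∨ d, a ∧ a ∧ a, h(c, b, a)) ∧ h(h(d, a, d), a ∧ b, c ∧ d) ∨ b ∧ h(a ∨ c ∨ c ∨ d, a ∧ a ∧ a, h(c, b, a)) ∧ h(h(d, a, d), a ∧ b, c ∧ d) ∨ d ∧ h(a ∨ c ∨ c ∨ d, a ∧ a ∧ a, h(c, b, a)) ∧ h(h(d, a, d), a ∧ b, c ∧ d) ∨ d ∧ h(a ∨ c ∨ c ∨ d, a ∧ a ∧ a, h(c, b, a)) ∧ h(h(d, a, d), a ∧ b, c ∧ d) ∨ f(a, a) ∧ h(a ∨ c ∨ c ∨ d, a ∧ a ∧ a, h(c, b, a)) ∧ h(h(d, a, d), a ∧ b, c ∧ d) ∨ f(b, a) ∧ h(a ∨ c ∨ c ∨ d, a ∧ a ∧ a, h(c, b, a)) ∧ h(h(d, a, d), a ∧ b, c ∧ d)) ∨ b

Answer: a ∨ a ∧ d ∧ f(b ∧ b ∧ b ∧ c ∧ c ∧ d ∧ h(c ∧ d, c, d), a) ∧ f(h(f(h(d, d, a), a ∧ b ∧ c ∧ c), a ∨ c ∨ h(b, c, d) ∨ h(d, b, a), b ∧ b ∧ b ∧ c ∧ c ∧ f(c, a)), a ∧ h(a ∨ c ∨ c ∨ d, a ∧ a ∧ a, h(c, b, a)) ∧ h(h(d, a, d), a ∧ b, c ∧ d) ∨ b ∧ h(a ∨ c ∨ c ∨ d, a ∧ a ∧ a, h(c, b, a)) ∧ h(h(d, a, d), a ∧ b, c ∧ d) ∨ d ∧ h(a ∨ c ∨ c ∨ d, a ∧ a ∧ a, h(c, b, a)) ∧ h(h(d, a, d), a ∧ b, c ∧ d) ∨ d ∧ h(a ∨ c ∨ c ∨ d, a ∧ a ∧ a, h(c, b, a)) ∧ h(h(d, a, d), a ∧ b, c ∧ d) ∨ f(a, a) ∧ h(a ∨ c ∨ c ∨ d, a ∧ a ∧ a, h(c, b, a)) ∧ h(h(d, a, d), a ∧ b, c ∧ d) ∨ f(b, a) ∧ h(a ∨ c ∨ c ∨ d, a ∧ a ∧ a, h(c, b, a)) ∧ h(h(d, a, d), a ∧ b, c ∧ d)) ∨ b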